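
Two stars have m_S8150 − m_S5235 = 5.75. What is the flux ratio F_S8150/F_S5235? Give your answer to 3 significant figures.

0.00501

F_S8150/F_S5235 = 10^(−(m_S8150 − m_S5235)/2.5) = 10^(-5.75/2.5) = 10^-2.300 = 0.005012.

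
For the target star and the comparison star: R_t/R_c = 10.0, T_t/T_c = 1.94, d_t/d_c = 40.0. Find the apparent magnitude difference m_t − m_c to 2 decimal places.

L_t/L_c = (10.0)²(1.94)⁴ = 1416.
F_t/F_c = (L_t/L_c)/(d_t/d_c)² = 1416/1600 = 0.8853.
m_t − m_c = −2.5 log₁₀(0.8853) = 0.13.

0.13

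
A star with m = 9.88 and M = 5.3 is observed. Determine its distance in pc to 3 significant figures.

82.4 pc

m − M = 5 log₁₀(d/10 pc)
9.88 − (5.3) = 4.58 = 5 log₁₀(d/10)
d = 10 × 10^(4.58/5) = 10 × 10^0.916 = 82.41 pc.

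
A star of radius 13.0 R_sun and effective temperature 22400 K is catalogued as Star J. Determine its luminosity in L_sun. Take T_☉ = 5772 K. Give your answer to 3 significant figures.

3.83×10^4 L_sun

L/L_☉ = (R/R_☉)² (T/T_☉)⁴ = (13.0)² × (22400/5772)⁴
       = 169.0 × (3.881)⁴ = 169.0 × 226.8 = 3.833×10^4.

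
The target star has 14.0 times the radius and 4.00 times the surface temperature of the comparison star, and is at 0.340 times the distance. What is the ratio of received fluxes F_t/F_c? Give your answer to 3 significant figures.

4.34×10^5

L_t/L_c = (R_t/R_c)²(T_t/T_c)⁴ = (14.0)² × (4.00)⁴ = 5.018×10^4.
F_t/F_c = (L_t/L_c)/(d_t/d_c)² = 5.018×10^4 / (0.340)² = 4.340×10^5.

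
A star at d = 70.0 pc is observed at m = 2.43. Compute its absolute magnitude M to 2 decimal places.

M = m − 5 log₁₀(d/10 pc) = 2.43 − 5 log₁₀(70.0/10)
  = 2.43 − 5 × 0.845 = 2.43 − 4.23 = -1.80.

-1.80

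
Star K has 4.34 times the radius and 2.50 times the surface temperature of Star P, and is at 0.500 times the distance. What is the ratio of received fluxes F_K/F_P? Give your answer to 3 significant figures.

2.94×10^3

L_K/L_P = (R_K/R_P)²(T_K/T_P)⁴ = (4.34)² × (2.50)⁴ = 735.8.
F_K/F_P = (L_K/L_P)/(d_K/d_P)² = 735.8 / (0.500)² = 2943.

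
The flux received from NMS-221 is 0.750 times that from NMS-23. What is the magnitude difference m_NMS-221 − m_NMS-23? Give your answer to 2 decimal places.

m_NMS-221 − m_NMS-23 = −2.5 log₁₀(F_NMS-221/F_NMS-23) = −2.5 log₁₀(0.750) = −2.5 × (-0.125) = 0.312.

0.31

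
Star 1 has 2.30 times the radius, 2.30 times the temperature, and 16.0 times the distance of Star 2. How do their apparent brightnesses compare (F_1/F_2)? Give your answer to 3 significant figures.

L_1/L_2 = (R_1/R_2)²(T_1/T_2)⁴ = (2.30)² × (2.30)⁴ = 148.0.
F_1/F_2 = (L_1/L_2)/(d_1/d_2)² = 148.0 / (16.0)² = 0.5783.

0.578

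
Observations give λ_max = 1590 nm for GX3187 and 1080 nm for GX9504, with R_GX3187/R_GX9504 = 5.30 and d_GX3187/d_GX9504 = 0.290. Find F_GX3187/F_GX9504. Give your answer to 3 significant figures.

71.1

Wien's law: T_GX3187/T_GX9504 = λ_GX9504/λ_GX3187 = 1080/1590 = 0.6792.
L_GX3187/L_GX9504 = (R_GX3187/R_GX9504)²(T_GX3187/T_GX9504)⁴ = (5.30)²(0.6792)⁴ = 5.979.
F_GX3187/F_GX9504 = (L_GX3187/L_GX9504)/(d_GX3187/d_GX9504)² = 5.979/(0.290)² = 71.10.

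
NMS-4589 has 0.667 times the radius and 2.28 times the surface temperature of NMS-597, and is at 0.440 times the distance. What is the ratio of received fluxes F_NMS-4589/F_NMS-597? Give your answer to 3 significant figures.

62.1

L_NMS-4589/L_NMS-597 = (R_NMS-4589/R_NMS-597)²(T_NMS-4589/T_NMS-597)⁴ = (0.667)² × (2.28)⁴ = 12.02.
F_NMS-4589/F_NMS-597 = (L_NMS-4589/L_NMS-597)/(d_NMS-4589/d_NMS-597)² = 12.02 / (0.440)² = 62.10.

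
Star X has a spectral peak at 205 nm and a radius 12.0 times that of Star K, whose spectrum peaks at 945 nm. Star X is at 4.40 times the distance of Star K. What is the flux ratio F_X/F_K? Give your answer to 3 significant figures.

3.36×10^3

Wien's law: T_X/T_K = λ_K/λ_X = 945/205 = 4.610.
L_X/L_K = (R_X/R_K)²(T_X/T_K)⁴ = (12.0)²(4.610)⁴ = 6.502×10^4.
F_X/F_K = (L_X/L_K)/(d_X/d_K)² = 6.502×10^4/(4.40)² = 3359.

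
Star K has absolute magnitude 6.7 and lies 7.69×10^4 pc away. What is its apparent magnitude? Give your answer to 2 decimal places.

m = M + 5 log₁₀(d/10 pc) = 6.7 + 5 log₁₀(7.69×10^4/10)
  = 6.7 + 5 × 3.886 = 6.7 + 19.43 = 26.13.

26.13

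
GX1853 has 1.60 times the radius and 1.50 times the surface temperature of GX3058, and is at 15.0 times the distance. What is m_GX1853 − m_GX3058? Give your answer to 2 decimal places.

L_GX1853/L_GX3058 = (1.60)²(1.50)⁴ = 12.96.
F_GX1853/F_GX3058 = (L_GX1853/L_GX3058)/(d_GX1853/d_GX3058)² = 12.96/225.0 = 0.05760.
m_GX1853 − m_GX3058 = −2.5 log₁₀(0.05760) = 3.10.

3.10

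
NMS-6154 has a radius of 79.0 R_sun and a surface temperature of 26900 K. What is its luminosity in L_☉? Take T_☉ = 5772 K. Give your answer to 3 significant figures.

2.94×10^6 L_☉

L/L_☉ = (R/R_☉)² (T/T_☉)⁴ = (79.0)² × (26900/5772)⁴
       = 6241 × (4.660)⁴ = 6241 × 471.7 = 2.944×10^6.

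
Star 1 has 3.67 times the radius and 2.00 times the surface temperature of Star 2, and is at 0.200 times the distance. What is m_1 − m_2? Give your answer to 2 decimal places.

L_1/L_2 = (3.67)²(2.00)⁴ = 215.5.
F_1/F_2 = (L_1/L_2)/(d_1/d_2)² = 215.5/0.04000 = 5388.
m_1 − m_2 = −2.5 log₁₀(5388) = -9.33.

-9.33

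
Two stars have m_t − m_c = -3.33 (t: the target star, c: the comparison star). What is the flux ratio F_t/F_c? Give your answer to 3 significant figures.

F_t/F_c = 10^(−(m_t − m_c)/2.5) = 10^(3.33/2.5) = 10^1.332 = 21.48.

21.5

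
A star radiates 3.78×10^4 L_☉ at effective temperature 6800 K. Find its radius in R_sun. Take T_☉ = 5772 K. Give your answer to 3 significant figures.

140 R_sun

R/R_☉ = √(L/L_☉) / (T/T_☉)² = √(3.78×10^4) / (1.178)²
       = 194.4 / 1.388 = 140.1.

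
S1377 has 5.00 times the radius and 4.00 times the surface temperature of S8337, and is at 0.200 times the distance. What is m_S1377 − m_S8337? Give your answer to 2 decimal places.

-13.01

L_S1377/L_S8337 = (5.00)²(4.00)⁴ = 6400.
F_S1377/F_S8337 = (L_S1377/L_S8337)/(d_S1377/d_S8337)² = 6400/0.04000 = 1.600×10^5.
m_S1377 − m_S8337 = −2.5 log₁₀(1.600×10^5) = -13.01.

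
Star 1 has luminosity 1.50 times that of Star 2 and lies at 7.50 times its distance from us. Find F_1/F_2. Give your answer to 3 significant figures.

0.0267

F = L/(4πd²), so F_1/F_2 = (L_1/L_2) / (d_1/d_2)²
= 1.50 / (7.50)² = 1.50 / 56.25 = 0.02667.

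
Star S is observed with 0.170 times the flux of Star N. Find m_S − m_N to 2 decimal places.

1.92

m_S − m_N = −2.5 log₁₀(F_S/F_N) = −2.5 log₁₀(0.170) = −2.5 × (-0.770) = 1.924.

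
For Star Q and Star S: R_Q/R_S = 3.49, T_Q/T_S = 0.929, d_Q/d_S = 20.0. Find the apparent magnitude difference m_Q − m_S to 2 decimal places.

4.11

L_Q/L_S = (3.49)²(0.929)⁴ = 9.072.
F_Q/F_S = (L_Q/L_S)/(d_Q/d_S)² = 9.072/400.0 = 0.02268.
m_Q − m_S = −2.5 log₁₀(0.02268) = 4.11.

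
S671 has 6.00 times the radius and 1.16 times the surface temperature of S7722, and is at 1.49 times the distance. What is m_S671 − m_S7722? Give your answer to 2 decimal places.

L_S671/L_S7722 = (6.00)²(1.16)⁴ = 65.18.
F_S671/F_S7722 = (L_S671/L_S7722)/(d_S671/d_S7722)² = 65.18/2.220 = 29.36.
m_S671 − m_S7722 = −2.5 log₁₀(29.36) = -3.67.

-3.67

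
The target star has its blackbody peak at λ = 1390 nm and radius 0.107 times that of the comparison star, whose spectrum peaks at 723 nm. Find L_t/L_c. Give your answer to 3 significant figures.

8.38×10^-4

Wien's law gives T ∝ 1/λ_max, so T_t/T_c = λ_c/λ_t = 723/1390 = 0.5201.
Then L ∝ R²T⁴ gives L_t/L_c = (0.107)² × (0.5201)⁴ = 0.01145 × 0.07320 = 8.380×10^-4.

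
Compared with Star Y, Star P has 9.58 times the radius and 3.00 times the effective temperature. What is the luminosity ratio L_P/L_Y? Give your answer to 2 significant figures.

From the Stefan–Boltzmann law, L ∝ R²T⁴, so
L_P/L_Y = (R_P/R_Y)² (T_P/T_Y)⁴ = (9.58)² × (3.00)⁴ = 91.78 × 81.00 = 7434.

7.4×10^3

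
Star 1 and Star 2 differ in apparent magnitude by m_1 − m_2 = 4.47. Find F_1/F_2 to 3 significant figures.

F_1/F_2 = 10^(−(m_1 − m_2)/2.5) = 10^(-4.47/2.5) = 10^-1.788 = 0.01629.

0.0163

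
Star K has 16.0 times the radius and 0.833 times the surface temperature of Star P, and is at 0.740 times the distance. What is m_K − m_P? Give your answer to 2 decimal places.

-5.88

L_K/L_P = (16.0)²(0.833)⁴ = 123.3.
F_K/F_P = (L_K/L_P)/(d_K/d_P)² = 123.3/0.5476 = 225.1.
m_K − m_P = −2.5 log₁₀(225.1) = -5.88.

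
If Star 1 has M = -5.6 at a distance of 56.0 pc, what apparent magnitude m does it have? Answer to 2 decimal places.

m = M + 5 log₁₀(d/10 pc) = -5.6 + 5 log₁₀(56.0/10)
  = -5.6 + 5 × 0.748 = -5.6 + 3.74 = -1.86.

-1.86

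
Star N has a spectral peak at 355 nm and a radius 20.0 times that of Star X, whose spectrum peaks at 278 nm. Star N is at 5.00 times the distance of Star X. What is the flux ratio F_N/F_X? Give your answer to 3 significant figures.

Wien's law: T_N/T_X = λ_X/λ_N = 278/355 = 0.7831.
L_N/L_X = (R_N/R_X)²(T_N/T_X)⁴ = (20.0)²(0.7831)⁴ = 150.4.
F_N/F_X = (L_N/L_X)/(d_N/d_X)² = 150.4/(5.00)² = 6.017.

6.02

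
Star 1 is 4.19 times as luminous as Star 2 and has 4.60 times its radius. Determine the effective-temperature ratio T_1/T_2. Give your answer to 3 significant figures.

L ∝ R²T⁴ gives T ∝ (L/R²)^(1/4), so
T_1/T_2 = (4.19 / 4.60²)^(1/4) = (0.1980)^(1/4) = 0.6671.

0.667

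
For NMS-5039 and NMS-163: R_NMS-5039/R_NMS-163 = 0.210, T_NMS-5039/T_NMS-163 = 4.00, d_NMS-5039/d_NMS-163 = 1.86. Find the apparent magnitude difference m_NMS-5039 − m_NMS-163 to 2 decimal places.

-1.28

L_NMS-5039/L_NMS-163 = (0.210)²(4.00)⁴ = 11.29.
F_NMS-5039/F_NMS-163 = (L_NMS-5039/L_NMS-163)/(d_NMS-5039/d_NMS-163)² = 11.29/3.460 = 3.263.
m_NMS-5039 − m_NMS-163 = −2.5 log₁₀(3.263) = -1.28.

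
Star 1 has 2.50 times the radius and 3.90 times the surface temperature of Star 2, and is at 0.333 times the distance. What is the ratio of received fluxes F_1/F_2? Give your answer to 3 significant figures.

L_1/L_2 = (R_1/R_2)²(T_1/T_2)⁴ = (2.50)² × (3.90)⁴ = 1446.
F_1/F_2 = (L_1/L_2)/(d_1/d_2)² = 1446 / (0.333)² = 1.304×10^4.

1.30×10^4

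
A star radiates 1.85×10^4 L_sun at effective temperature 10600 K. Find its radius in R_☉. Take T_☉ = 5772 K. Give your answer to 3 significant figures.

R/R_☉ = √(L/L_☉) / (T/T_☉)² = √(1.85×10^4) / (1.836)²
       = 136.0 / 3.373 = 40.33.

40.3 R_☉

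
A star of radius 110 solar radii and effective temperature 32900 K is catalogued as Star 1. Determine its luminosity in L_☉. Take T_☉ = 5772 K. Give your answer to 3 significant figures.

1.28×10^7 L_☉

L/L_☉ = (R/R_☉)² (T/T_☉)⁴ = (110)² × (32900/5772)⁴
       = 1.210×10^4 × (5.700)⁴ = 1.210×10^4 × 1056 = 1.277×10^7.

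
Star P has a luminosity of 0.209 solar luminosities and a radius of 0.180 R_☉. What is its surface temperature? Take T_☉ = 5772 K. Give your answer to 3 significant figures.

9.20×10^3 K

T/T_☉ = (L/L_☉)^(1/4) / (R/R_☉)^(1/2)
T = 5772 × (0.209)^(1/4) / √(0.180) = 5772 × 0.6761 / 0.4243 = 9199 K.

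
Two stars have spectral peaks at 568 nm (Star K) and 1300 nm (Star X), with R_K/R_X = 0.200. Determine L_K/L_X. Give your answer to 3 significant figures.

Wien's law gives T ∝ 1/λ_max, so T_K/T_X = λ_X/λ_K = 1300/568 = 2.289.
Then L ∝ R²T⁴ gives L_K/L_X = (0.200)² × (2.289)⁴ = 0.04000 × 27.44 = 1.098.

1.10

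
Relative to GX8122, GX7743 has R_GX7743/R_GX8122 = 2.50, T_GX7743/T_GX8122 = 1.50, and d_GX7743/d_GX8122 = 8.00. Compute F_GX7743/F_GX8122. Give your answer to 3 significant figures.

L_GX7743/L_GX8122 = (R_GX7743/R_GX8122)²(T_GX7743/T_GX8122)⁴ = (2.50)² × (1.50)⁴ = 31.64.
F_GX7743/F_GX8122 = (L_GX7743/L_GX8122)/(d_GX7743/d_GX8122)² = 31.64 / (8.00)² = 0.4944.

0.494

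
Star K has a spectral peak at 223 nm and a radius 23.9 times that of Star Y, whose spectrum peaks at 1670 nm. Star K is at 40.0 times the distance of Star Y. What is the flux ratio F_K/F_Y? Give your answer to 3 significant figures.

Wien's law: T_K/T_Y = λ_Y/λ_K = 1670/223 = 7.489.
L_K/L_Y = (R_K/R_Y)²(T_K/T_Y)⁴ = (23.9)²(7.489)⁴ = 1.797×10^6.
F_K/F_Y = (L_K/L_Y)/(d_K/d_Y)² = 1.797×10^6/(40.0)² = 1123.

1.12×10^3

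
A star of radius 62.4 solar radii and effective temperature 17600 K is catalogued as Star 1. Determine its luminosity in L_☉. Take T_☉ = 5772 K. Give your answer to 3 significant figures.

L/L_☉ = (R/R_☉)² (T/T_☉)⁴ = (62.4)² × (17600/5772)⁴
       = 3894 × (3.049)⁴ = 3894 × 86.45 = 3.366×10^5.

3.37×10^5 L_☉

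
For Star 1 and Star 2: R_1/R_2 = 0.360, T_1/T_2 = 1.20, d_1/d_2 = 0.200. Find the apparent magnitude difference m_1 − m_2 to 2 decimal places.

L_1/L_2 = (0.360)²(1.20)⁴ = 0.2687.
F_1/F_2 = (L_1/L_2)/(d_1/d_2)² = 0.2687/0.04000 = 6.718.
m_1 − m_2 = −2.5 log₁₀(6.718) = -2.07.

-2.07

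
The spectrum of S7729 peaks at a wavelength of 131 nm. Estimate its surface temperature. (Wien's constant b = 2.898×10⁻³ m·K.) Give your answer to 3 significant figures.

T = b/λ_max = 2.898×10⁻³ / (131×10⁻⁹) = 2.212×10^4 K.

2.21×10^4 K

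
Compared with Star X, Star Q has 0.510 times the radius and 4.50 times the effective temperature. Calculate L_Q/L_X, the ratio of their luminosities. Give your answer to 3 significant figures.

From the Stefan–Boltzmann law, L ∝ R²T⁴, so
L_Q/L_X = (R_Q/R_X)² (T_Q/T_X)⁴ = (0.510)² × (4.50)⁴ = 0.2601 × 410.1 = 106.7.

107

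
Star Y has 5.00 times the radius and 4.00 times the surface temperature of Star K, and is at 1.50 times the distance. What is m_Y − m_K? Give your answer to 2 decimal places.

-8.63

L_Y/L_K = (5.00)²(4.00)⁴ = 6400.
F_Y/F_K = (L_Y/L_K)/(d_Y/d_K)² = 6400/2.250 = 2844.
m_Y − m_K = −2.5 log₁₀(2844) = -8.63.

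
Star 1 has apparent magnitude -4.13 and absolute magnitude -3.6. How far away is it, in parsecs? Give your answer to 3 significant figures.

7.83 pc

m − M = 5 log₁₀(d/10 pc)
-4.13 − (-3.6) = -0.53 = 5 log₁₀(d/10)
d = 10 × 10^(-0.53/5) = 10 × 10^-0.106 = 7.834 pc.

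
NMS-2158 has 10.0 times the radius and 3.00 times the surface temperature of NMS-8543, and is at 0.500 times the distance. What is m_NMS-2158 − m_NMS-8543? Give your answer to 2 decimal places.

-11.28

L_NMS-2158/L_NMS-8543 = (10.0)²(3.00)⁴ = 8100.
F_NMS-2158/F_NMS-8543 = (L_NMS-2158/L_NMS-8543)/(d_NMS-2158/d_NMS-8543)² = 8100/0.2500 = 3.240×10^4.
m_NMS-2158 − m_NMS-8543 = −2.5 log₁₀(3.240×10^4) = -11.28.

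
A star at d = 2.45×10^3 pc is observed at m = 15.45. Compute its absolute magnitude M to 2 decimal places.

M = m − 5 log₁₀(d/10 pc) = 15.45 − 5 log₁₀(2.45×10^3/10)
  = 15.45 − 5 × 2.389 = 15.45 − 11.95 = 3.50.

3.50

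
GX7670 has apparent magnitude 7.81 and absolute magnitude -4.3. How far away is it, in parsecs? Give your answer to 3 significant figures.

m − M = 5 log₁₀(d/10 pc)
7.81 − (-4.3) = 12.11 = 5 log₁₀(d/10)
d = 10 × 10^(12.11/5) = 10 × 10^2.422 = 2642 pc.

2.64×10^3 pc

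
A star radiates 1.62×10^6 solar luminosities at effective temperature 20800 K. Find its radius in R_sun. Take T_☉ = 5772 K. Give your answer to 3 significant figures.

98.0 R_sun

R/R_☉ = √(L/L_☉) / (T/T_☉)² = √(1.62×10^6) / (3.604)²
       = 1273 / 12.99 = 98.01.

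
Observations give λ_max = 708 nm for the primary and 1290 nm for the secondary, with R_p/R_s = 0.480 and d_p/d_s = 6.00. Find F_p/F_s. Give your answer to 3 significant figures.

Wien's law: T_p/T_s = λ_s/λ_p = 1290/708 = 1.822.
L_p/L_s = (R_p/R_s)²(T_p/T_s)⁴ = (0.480)²(1.822)⁴ = 2.539.
F_p/F_s = (L_p/L_s)/(d_p/d_s)² = 2.539/(6.00)² = 0.07054.

0.0705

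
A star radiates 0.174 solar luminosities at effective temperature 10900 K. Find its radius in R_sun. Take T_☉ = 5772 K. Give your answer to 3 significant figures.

0.117 R_sun

R/R_☉ = √(L/L_☉) / (T/T_☉)² = √(0.174) / (1.888)²
       = 0.4171 / 3.566 = 0.1170.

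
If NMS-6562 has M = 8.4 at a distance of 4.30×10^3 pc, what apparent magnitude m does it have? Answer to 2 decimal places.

21.57

m = M + 5 log₁₀(d/10 pc) = 8.4 + 5 log₁₀(4.30×10^3/10)
  = 8.4 + 5 × 2.633 = 8.4 + 13.17 = 21.57.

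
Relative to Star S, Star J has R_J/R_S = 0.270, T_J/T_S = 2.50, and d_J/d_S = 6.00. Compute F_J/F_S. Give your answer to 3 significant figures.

0.0791

L_J/L_S = (R_J/R_S)²(T_J/T_S)⁴ = (0.270)² × (2.50)⁴ = 2.848.
F_J/F_S = (L_J/L_S)/(d_J/d_S)² = 2.848 / (6.00)² = 0.07910.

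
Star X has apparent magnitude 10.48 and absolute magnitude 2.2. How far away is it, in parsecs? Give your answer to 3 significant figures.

453 pc

m − M = 5 log₁₀(d/10 pc)
10.48 − (2.2) = 8.28 = 5 log₁₀(d/10)
d = 10 × 10^(8.28/5) = 10 × 10^1.656 = 452.9 pc.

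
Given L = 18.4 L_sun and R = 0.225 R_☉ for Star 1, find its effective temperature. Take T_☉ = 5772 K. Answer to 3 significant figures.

2.52×10^4 K

T/T_☉ = (L/L_☉)^(1/4) / (R/R_☉)^(1/2)
T = 5772 × (18.4)^(1/4) / √(0.225) = 5772 × 2.071 / 0.4743 = 2.520×10^4 K.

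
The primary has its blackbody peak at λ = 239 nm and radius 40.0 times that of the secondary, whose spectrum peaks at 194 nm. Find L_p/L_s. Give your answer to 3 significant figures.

Wien's law gives T ∝ 1/λ_max, so T_p/T_s = λ_s/λ_p = 194/239 = 0.8117.
Then L ∝ R²T⁴ gives L_p/L_s = (40.0)² × (0.8117)⁴ = 1600 × 0.4341 = 694.6.

695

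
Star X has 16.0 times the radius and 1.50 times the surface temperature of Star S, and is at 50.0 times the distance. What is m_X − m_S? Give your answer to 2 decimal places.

0.71

L_X/L_S = (16.0)²(1.50)⁴ = 1296.
F_X/F_S = (L_X/L_S)/(d_X/d_S)² = 1296/2500 = 0.5184.
m_X − m_S = −2.5 log₁₀(0.5184) = 0.71.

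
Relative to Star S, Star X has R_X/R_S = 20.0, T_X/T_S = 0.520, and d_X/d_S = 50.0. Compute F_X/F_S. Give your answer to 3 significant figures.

L_X/L_S = (R_X/R_S)²(T_X/T_S)⁴ = (20.0)² × (0.520)⁴ = 29.25.
F_X/F_S = (L_X/L_S)/(d_X/d_S)² = 29.25 / (50.0)² = 0.01170.

0.0117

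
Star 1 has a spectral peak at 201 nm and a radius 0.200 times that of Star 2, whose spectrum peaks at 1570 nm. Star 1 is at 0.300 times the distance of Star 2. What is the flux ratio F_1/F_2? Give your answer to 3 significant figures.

Wien's law: T_1/T_2 = λ_2/λ_1 = 1570/201 = 7.811.
L_1/L_2 = (R_1/R_2)²(T_1/T_2)⁴ = (0.200)²(7.811)⁴ = 148.9.
F_1/F_2 = (L_1/L_2)/(d_1/d_2)² = 148.9/(0.300)² = 1654.

1.65×10^3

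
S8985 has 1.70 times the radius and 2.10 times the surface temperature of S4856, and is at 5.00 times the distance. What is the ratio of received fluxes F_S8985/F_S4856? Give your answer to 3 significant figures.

2.25

L_S8985/L_S4856 = (R_S8985/R_S4856)²(T_S8985/T_S4856)⁴ = (1.70)² × (2.10)⁴ = 56.21.
F_S8985/F_S4856 = (L_S8985/L_S4856)/(d_S8985/d_S4856)² = 56.21 / (5.00)² = 2.248.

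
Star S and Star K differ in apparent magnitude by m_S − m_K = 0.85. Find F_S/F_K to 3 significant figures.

F_S/F_K = 10^(−(m_S − m_K)/2.5) = 10^(-0.85/2.5) = 10^-0.340 = 0.4571.

0.457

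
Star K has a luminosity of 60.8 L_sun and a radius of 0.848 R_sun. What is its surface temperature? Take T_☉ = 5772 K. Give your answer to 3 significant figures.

T/T_☉ = (L/L_☉)^(1/4) / (R/R_☉)^(1/2)
T = 5772 × (60.8)^(1/4) / √(0.848) = 5772 × 2.792 / 0.9209 = 1.750×10^4 K.

1.75×10^4 K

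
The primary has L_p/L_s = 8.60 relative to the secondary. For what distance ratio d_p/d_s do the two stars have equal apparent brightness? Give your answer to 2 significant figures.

Equal flux requires L_p/d_p² = L_s/d_s², so d_p/d_s = √(L_p/L_s)
= √(8.60) = 2.933.

2.9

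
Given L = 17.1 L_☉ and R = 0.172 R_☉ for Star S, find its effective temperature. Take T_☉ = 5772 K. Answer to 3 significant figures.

2.83×10^4 K

T/T_☉ = (L/L_☉)^(1/4) / (R/R_☉)^(1/2)
T = 5772 × (17.1)^(1/4) / √(0.172) = 5772 × 2.034 / 0.4147 = 2.830×10^4 K.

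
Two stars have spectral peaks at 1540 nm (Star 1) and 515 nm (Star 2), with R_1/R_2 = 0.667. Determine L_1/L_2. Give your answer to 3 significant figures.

Wien's law gives T ∝ 1/λ_max, so T_1/T_2 = λ_2/λ_1 = 515/1540 = 0.3344.
Then L ∝ R²T⁴ gives L_1/L_2 = (0.667)² × (0.3344)⁴ = 0.4449 × 0.01251 = 0.005564.

0.00556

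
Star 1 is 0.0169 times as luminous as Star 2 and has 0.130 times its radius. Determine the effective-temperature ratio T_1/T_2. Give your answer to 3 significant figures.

1.00

L ∝ R²T⁴ gives T ∝ (L/R²)^(1/4), so
T_1/T_2 = (0.0169 / 0.130²)^(1/4) = (1.000)^(1/4) = 1.000.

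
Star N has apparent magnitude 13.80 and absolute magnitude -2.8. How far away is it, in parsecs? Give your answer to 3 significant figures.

m − M = 5 log₁₀(d/10 pc)
13.80 − (-2.8) = 16.60 = 5 log₁₀(d/10)
d = 10 × 10^(16.60/5) = 10 × 10^3.320 = 2.089×10^4 pc.

2.09×10^4 pc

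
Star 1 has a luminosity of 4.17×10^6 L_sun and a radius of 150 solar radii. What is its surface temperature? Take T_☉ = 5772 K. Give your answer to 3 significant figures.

2.13×10^4 K

T/T_☉ = (L/L_☉)^(1/4) / (R/R_☉)^(1/2)
T = 5772 × (4.17×10^6)^(1/4) / √(150) = 5772 × 45.19 / 12.25 = 2.130×10^4 K.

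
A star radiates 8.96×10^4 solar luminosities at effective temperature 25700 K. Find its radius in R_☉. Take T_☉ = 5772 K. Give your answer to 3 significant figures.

R/R_☉ = √(L/L_☉) / (T/T_☉)² = √(8.96×10^4) / (4.453)²
       = 299.3 / 19.83 = 15.10.

15.1 R_☉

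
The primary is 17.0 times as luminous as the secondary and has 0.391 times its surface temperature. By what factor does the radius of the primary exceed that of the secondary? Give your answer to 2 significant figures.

L ∝ R²T⁴ gives R ∝ √L / T², so
R_p/R_s = √(17.0) / (0.391)² = 4.123 / 0.1529 = 26.97.

27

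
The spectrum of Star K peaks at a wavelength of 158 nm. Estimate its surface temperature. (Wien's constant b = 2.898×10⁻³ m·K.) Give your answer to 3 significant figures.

1.83×10^4 K

T = b/λ_max = 2.898×10⁻³ / (158×10⁻⁹) = 1.834×10^4 K.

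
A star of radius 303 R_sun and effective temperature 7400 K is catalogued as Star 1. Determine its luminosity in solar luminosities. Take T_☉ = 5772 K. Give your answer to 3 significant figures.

2.48×10^5 solar luminosities

L/L_☉ = (R/R_☉)² (T/T_☉)⁴ = (303)² × (7400/5772)⁴
       = 9.181×10^4 × (1.282)⁴ = 9.181×10^4 × 2.702 = 2.480×10^5.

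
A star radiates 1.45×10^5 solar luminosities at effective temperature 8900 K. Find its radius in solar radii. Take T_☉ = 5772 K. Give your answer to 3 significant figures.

R/R_☉ = √(L/L_☉) / (T/T_☉)² = √(1.45×10^5) / (1.542)²
       = 380.8 / 2.378 = 160.2.

160 solar radii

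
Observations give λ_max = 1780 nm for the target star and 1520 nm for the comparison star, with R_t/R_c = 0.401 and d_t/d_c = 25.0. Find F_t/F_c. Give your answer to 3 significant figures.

1.37×10^-4

Wien's law: T_t/T_c = λ_c/λ_t = 1520/1780 = 0.8539.
L_t/L_c = (R_t/R_c)²(T_t/T_c)⁴ = (0.401)²(0.8539)⁴ = 0.08550.
F_t/F_c = (L_t/L_c)/(d_t/d_c)² = 0.08550/(25.0)² = 1.368×10^-4.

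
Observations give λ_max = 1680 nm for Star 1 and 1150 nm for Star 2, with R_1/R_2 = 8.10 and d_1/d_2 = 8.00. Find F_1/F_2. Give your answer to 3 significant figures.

Wien's law: T_1/T_2 = λ_2/λ_1 = 1150/1680 = 0.6845.
L_1/L_2 = (R_1/R_2)²(T_1/T_2)⁴ = (8.10)²(0.6845)⁴ = 14.41.
F_1/F_2 = (L_1/L_2)/(d_1/d_2)² = 14.41/(8.00)² = 0.2251.

0.225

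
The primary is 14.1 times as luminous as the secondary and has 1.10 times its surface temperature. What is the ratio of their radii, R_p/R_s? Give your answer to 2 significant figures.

L ∝ R²T⁴ gives R ∝ √L / T², so
R_p/R_s = √(14.1) / (1.10)² = 3.755 / 1.210 = 3.103.

3.1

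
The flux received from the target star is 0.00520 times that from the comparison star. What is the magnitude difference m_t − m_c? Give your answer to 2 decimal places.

m_t − m_c = −2.5 log₁₀(F_t/F_c) = −2.5 log₁₀(0.00520) = −2.5 × (-2.284) = 5.710.

5.71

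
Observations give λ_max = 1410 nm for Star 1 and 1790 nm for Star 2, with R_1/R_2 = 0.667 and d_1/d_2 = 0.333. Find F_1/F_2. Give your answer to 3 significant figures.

Wien's law: T_1/T_2 = λ_2/λ_1 = 1790/1410 = 1.270.
L_1/L_2 = (R_1/R_2)²(T_1/T_2)⁴ = (0.667)²(1.270)⁴ = 1.156.
F_1/F_2 = (L_1/L_2)/(d_1/d_2)² = 1.156/(0.333)² = 10.42.

10.4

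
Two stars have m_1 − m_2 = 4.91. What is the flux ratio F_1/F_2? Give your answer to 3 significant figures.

0.0109

F_1/F_2 = 10^(−(m_1 − m_2)/2.5) = 10^(-4.91/2.5) = 10^-1.964 = 0.01086.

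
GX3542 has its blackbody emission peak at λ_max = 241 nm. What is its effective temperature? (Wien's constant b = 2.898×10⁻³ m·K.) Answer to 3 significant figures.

1.20×10^4 K

T = b/λ_max = 2.898×10⁻³ / (241×10⁻⁹) = 1.202×10^4 K.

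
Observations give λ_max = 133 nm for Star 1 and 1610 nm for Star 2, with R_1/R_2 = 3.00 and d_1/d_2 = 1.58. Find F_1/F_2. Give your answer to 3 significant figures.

Wien's law: T_1/T_2 = λ_2/λ_1 = 1610/133 = 12.11.
L_1/L_2 = (R_1/R_2)²(T_1/T_2)⁴ = (3.00)²(12.11)⁴ = 1.933×10^5.
F_1/F_2 = (L_1/L_2)/(d_1/d_2)² = 1.933×10^5/(1.58)² = 7.742×10^4.

7.74×10^4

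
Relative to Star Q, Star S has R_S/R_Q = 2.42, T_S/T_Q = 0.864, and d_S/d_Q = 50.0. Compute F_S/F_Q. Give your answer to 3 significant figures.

0.00131

L_S/L_Q = (R_S/R_Q)²(T_S/T_Q)⁴ = (2.42)² × (0.864)⁴ = 3.264.
F_S/F_Q = (L_S/L_Q)/(d_S/d_Q)² = 3.264 / (50.0)² = 0.001305.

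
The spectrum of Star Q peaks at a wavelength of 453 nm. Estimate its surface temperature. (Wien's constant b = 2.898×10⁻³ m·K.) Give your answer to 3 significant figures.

T = b/λ_max = 2.898×10⁻³ / (453×10⁻⁹) = 6397 K.

6.40×10^3 K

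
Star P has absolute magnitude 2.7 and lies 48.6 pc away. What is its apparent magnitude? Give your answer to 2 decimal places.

m = M + 5 log₁₀(d/10 pc) = 2.7 + 5 log₁₀(48.6/10)
  = 2.7 + 5 × 0.687 = 2.7 + 3.43 = 6.13.

6.13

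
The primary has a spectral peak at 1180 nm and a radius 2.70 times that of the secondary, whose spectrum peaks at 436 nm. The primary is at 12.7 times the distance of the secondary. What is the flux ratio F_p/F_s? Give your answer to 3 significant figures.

8.42×10^-4

Wien's law: T_p/T_s = λ_s/λ_p = 436/1180 = 0.3695.
L_p/L_s = (R_p/R_s)²(T_p/T_s)⁴ = (2.70)²(0.3695)⁴ = 0.1359.
F_p/F_s = (L_p/L_s)/(d_p/d_s)² = 0.1359/(12.7)² = 8.424×10^-4.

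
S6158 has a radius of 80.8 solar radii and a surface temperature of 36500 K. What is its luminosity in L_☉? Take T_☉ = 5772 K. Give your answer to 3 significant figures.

L/L_☉ = (R/R_☉)² (T/T_☉)⁴ = (80.8)² × (36500/5772)⁴
       = 6529 × (6.324)⁴ = 6529 × 1599 = 1.044×10^7.

1.04×10^7 L_☉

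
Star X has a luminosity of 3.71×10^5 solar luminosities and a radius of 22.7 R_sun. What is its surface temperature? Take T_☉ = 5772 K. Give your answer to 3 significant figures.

T/T_☉ = (L/L_☉)^(1/4) / (R/R_☉)^(1/2)
T = 5772 × (3.71×10^5)^(1/4) / √(22.7) = 5772 × 24.68 / 4.764 = 2.990×10^4 K.

2.99×10^4 K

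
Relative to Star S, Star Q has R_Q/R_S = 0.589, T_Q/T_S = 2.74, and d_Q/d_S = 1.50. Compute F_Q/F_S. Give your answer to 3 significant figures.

L_Q/L_S = (R_Q/R_S)²(T_Q/T_S)⁴ = (0.589)² × (2.74)⁴ = 19.55.
F_Q/F_S = (L_Q/L_S)/(d_Q/d_S)² = 19.55 / (1.50)² = 8.691.

8.69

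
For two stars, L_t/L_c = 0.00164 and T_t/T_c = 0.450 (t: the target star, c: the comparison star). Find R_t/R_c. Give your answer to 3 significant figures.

0.200

L ∝ R²T⁴ gives R ∝ √L / T², so
R_t/R_c = √(0.00164) / (0.450)² = 0.04050 / 0.2025 = 0.2000.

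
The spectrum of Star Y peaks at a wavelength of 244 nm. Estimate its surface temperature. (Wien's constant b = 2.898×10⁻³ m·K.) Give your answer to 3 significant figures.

T = b/λ_max = 2.898×10⁻³ / (244×10⁻⁹) = 1.188×10^4 K.

1.19×10^4 K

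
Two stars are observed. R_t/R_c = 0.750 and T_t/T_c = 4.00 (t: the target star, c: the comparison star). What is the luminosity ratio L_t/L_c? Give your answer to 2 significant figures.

From the Stefan–Boltzmann law, L ∝ R²T⁴, so
L_t/L_c = (R_t/R_c)² (T_t/T_c)⁴ = (0.750)² × (4.00)⁴ = 0.5625 × 256.0 = 144.0.

1.4×10^2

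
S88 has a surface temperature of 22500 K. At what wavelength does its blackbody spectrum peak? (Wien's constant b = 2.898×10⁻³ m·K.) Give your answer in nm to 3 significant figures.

129 nm

λ_max = b/T = 2.898×10⁻³ / 22500 = 1.29×10^-7 m = 128.8 nm.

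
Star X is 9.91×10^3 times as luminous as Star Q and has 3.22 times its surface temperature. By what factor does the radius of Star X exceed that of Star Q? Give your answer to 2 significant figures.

L ∝ R²T⁴ gives R ∝ √L / T², so
R_X/R_Q = √(9.91×10^3) / (3.22)² = 99.55 / 10.37 = 9.601.

9.6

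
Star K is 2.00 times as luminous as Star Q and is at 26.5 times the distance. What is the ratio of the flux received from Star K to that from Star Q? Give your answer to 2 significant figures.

0.0028

F = L/(4πd²), so F_K/F_Q = (L_K/L_Q) / (d_K/d_Q)²
= 2.00 / (26.5)² = 2.00 / 702.2 = 0.002848.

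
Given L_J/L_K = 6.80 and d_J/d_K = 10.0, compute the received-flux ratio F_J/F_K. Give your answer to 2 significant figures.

0.068

F = L/(4πd²), so F_J/F_K = (L_J/L_K) / (d_J/d_K)²
= 6.80 / (10.0)² = 6.80 / 100.0 = 0.06800.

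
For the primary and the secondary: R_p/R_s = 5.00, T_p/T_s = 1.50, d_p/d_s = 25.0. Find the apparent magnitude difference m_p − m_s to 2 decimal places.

1.73

L_p/L_s = (5.00)²(1.50)⁴ = 126.6.
F_p/F_s = (L_p/L_s)/(d_p/d_s)² = 126.6/625.0 = 0.2025.
m_p − m_s = −2.5 log₁₀(0.2025) = 1.73.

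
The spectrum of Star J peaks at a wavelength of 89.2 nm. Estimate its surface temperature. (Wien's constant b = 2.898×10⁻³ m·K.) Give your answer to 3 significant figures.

T = b/λ_max = 2.898×10⁻³ / (89.2×10⁻⁹) = 3.249×10^4 K.

3.25×10^4 K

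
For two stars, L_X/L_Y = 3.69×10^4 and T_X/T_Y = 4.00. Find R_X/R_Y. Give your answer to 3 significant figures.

12.0

L ∝ R²T⁴ gives R ∝ √L / T², so
R_X/R_Y = √(3.69×10^4) / (4.00)² = 192.1 / 16.00 = 12.01.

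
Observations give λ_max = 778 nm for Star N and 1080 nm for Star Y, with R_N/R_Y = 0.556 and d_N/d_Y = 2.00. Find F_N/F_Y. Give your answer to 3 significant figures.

Wien's law: T_N/T_Y = λ_Y/λ_N = 1080/778 = 1.388.
L_N/L_Y = (R_N/R_Y)²(T_N/T_Y)⁴ = (0.556)²(1.388)⁴ = 1.148.
F_N/F_Y = (L_N/L_Y)/(d_N/d_Y)² = 1.148/(2.00)² = 0.2870.

0.287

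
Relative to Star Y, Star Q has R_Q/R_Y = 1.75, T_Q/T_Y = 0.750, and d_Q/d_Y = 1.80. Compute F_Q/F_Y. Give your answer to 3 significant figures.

0.299

L_Q/L_Y = (R_Q/R_Y)²(T_Q/T_Y)⁴ = (1.75)² × (0.750)⁴ = 0.9690.
F_Q/F_Y = (L_Q/L_Y)/(d_Q/d_Y)² = 0.9690 / (1.80)² = 0.2991.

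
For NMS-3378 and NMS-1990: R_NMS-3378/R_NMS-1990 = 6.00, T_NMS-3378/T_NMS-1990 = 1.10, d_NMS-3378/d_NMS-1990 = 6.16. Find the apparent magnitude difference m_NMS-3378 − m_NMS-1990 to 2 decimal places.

-0.36

L_NMS-3378/L_NMS-1990 = (6.00)²(1.10)⁴ = 52.71.
F_NMS-3378/F_NMS-1990 = (L_NMS-3378/L_NMS-1990)/(d_NMS-3378/d_NMS-1990)² = 52.71/37.95 = 1.389.
m_NMS-3378 − m_NMS-1990 = −2.5 log₁₀(1.389) = -0.36.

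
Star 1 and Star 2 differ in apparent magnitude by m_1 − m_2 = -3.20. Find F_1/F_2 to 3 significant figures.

19.1

F_1/F_2 = 10^(−(m_1 − m_2)/2.5) = 10^(3.20/2.5) = 10^1.280 = 19.05.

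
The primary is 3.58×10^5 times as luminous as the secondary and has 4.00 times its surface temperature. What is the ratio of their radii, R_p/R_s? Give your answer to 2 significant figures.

L ∝ R²T⁴ gives R ∝ √L / T², so
R_p/R_s = √(3.58×10^5) / (4.00)² = 598.3 / 16.00 = 37.40.

37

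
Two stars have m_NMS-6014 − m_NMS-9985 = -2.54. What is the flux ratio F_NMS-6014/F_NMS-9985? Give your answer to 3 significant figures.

F_NMS-6014/F_NMS-9985 = 10^(−(m_NMS-6014 − m_NMS-9985)/2.5) = 10^(2.54/2.5) = 10^1.016 = 10.38.

10.4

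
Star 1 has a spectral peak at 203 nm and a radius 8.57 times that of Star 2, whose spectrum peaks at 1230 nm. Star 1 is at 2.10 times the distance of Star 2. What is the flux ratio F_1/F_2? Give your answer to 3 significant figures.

2.24×10^4

Wien's law: T_1/T_2 = λ_2/λ_1 = 1230/203 = 6.059.
L_1/L_2 = (R_1/R_2)²(T_1/T_2)⁴ = (8.57)²(6.059)⁴ = 9.899×10^4.
F_1/F_2 = (L_1/L_2)/(d_1/d_2)² = 9.899×10^4/(2.10)² = 2.245×10^4.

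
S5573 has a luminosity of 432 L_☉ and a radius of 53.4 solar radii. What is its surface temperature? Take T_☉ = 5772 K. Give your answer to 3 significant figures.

3.60×10^3 K

T/T_☉ = (L/L_☉)^(1/4) / (R/R_☉)^(1/2)
T = 5772 × (432)^(1/4) / √(53.4) = 5772 × 4.559 / 7.308 = 3601 K.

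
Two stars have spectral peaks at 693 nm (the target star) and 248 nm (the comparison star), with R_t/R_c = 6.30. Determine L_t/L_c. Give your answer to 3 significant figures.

0.651

Wien's law gives T ∝ 1/λ_max, so T_t/T_c = λ_c/λ_t = 248/693 = 0.3579.
Then L ∝ R²T⁴ gives L_t/L_c = (6.30)² × (0.3579)⁴ = 39.69 × 0.01640 = 0.6510.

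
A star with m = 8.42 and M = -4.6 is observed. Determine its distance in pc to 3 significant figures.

4.02×10^3 pc

m − M = 5 log₁₀(d/10 pc)
8.42 − (-4.6) = 13.02 = 5 log₁₀(d/10)
d = 10 × 10^(13.02/5) = 10 × 10^2.604 = 4018 pc.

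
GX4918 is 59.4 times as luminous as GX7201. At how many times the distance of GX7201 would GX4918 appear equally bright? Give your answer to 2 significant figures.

Equal flux requires L_GX4918/d_GX4918² = L_GX7201/d_GX7201², so d_GX4918/d_GX7201 = √(L_GX4918/L_GX7201)
= √(59.4) = 7.707.

7.7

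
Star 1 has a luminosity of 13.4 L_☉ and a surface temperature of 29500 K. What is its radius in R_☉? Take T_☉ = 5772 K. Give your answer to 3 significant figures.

R/R_☉ = √(L/L_☉) / (T/T_☉)² = √(13.4) / (5.111)²
       = 3.661 / 26.12 = 0.1401.

0.140 R_☉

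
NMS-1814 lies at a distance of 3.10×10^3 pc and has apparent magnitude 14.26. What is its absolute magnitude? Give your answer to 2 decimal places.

1.80

M = m − 5 log₁₀(d/10 pc) = 14.26 − 5 log₁₀(3.10×10^3/10)
  = 14.26 − 5 × 2.491 = 14.26 − 12.46 = 1.80.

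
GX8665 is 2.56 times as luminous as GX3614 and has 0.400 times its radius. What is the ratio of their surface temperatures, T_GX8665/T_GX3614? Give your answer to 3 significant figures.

L ∝ R²T⁴ gives T ∝ (L/R²)^(1/4), so
T_GX8665/T_GX3614 = (2.56 / 0.400²)^(1/4) = (16.00)^(1/4) = 2.000.

2.00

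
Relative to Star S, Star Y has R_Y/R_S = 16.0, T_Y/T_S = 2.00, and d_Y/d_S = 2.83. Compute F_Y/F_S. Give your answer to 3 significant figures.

L_Y/L_S = (R_Y/R_S)²(T_Y/T_S)⁴ = (16.0)² × (2.00)⁴ = 4096.
F_Y/F_S = (L_Y/L_S)/(d_Y/d_S)² = 4096 / (2.83)² = 511.4.

511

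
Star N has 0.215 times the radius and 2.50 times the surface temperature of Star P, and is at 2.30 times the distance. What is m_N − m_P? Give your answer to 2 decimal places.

1.17

L_N/L_P = (0.215)²(2.50)⁴ = 1.806.
F_N/F_P = (L_N/L_P)/(d_N/d_P)² = 1.806/5.290 = 0.3413.
m_N − m_P = −2.5 log₁₀(0.3413) = 1.17.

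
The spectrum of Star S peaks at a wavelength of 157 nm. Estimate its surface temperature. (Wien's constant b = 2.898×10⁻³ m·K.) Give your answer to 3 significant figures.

1.85×10^4 K

T = b/λ_max = 2.898×10⁻³ / (157×10⁻⁹) = 1.846×10^4 K.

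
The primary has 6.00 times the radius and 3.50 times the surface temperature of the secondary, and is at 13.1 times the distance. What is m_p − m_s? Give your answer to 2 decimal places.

-3.75

L_p/L_s = (6.00)²(3.50)⁴ = 5402.
F_p/F_s = (L_p/L_s)/(d_p/d_s)² = 5402/171.6 = 31.48.
m_p − m_s = −2.5 log₁₀(31.48) = -3.75.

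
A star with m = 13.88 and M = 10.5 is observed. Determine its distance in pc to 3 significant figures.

m − M = 5 log₁₀(d/10 pc)
13.88 − (10.5) = 3.38 = 5 log₁₀(d/10)
d = 10 × 10^(3.38/5) = 10 × 10^0.676 = 47.42 pc.

47.4 pc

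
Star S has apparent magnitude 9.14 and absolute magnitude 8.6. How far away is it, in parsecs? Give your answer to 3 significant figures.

12.8 pc

m − M = 5 log₁₀(d/10 pc)
9.14 − (8.6) = 0.54 = 5 log₁₀(d/10)
d = 10 × 10^(0.54/5) = 10 × 10^0.108 = 12.82 pc.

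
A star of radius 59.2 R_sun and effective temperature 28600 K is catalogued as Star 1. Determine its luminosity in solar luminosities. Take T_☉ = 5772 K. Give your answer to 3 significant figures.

2.11×10^6 solar luminosities

L/L_☉ = (R/R_☉)² (T/T_☉)⁴ = (59.2)² × (28600/5772)⁴
       = 3505 × (4.955)⁴ = 3505 × 602.8 = 2.113×10^6.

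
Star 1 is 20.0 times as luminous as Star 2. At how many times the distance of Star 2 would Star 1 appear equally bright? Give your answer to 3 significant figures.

Equal flux requires L_1/d_1² = L_2/d_2², so d_1/d_2 = √(L_1/L_2)
= √(20.0) = 4.472.

4.47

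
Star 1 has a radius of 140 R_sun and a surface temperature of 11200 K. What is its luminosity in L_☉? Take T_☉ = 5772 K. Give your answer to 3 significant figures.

2.78×10^5 L_☉

L/L_☉ = (R/R_☉)² (T/T_☉)⁴ = (140)² × (11200/5772)⁴
       = 1.960×10^4 × (1.940)⁴ = 1.960×10^4 × 14.18 = 2.779×10^5.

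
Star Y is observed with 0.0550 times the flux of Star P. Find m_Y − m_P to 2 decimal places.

3.15

m_Y − m_P = −2.5 log₁₀(F_Y/F_P) = −2.5 log₁₀(0.0550) = −2.5 × (-1.260) = 3.149.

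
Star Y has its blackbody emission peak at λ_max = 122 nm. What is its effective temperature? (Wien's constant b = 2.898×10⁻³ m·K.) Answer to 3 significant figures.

T = b/λ_max = 2.898×10⁻³ / (122×10⁻⁹) = 2.375×10^4 K.

2.38×10^4 K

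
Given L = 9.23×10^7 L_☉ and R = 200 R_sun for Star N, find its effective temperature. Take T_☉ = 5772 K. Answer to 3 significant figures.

4.00×10^4 K

T/T_☉ = (L/L_☉)^(1/4) / (R/R_☉)^(1/2)
T = 5772 × (9.23×10^7)^(1/4) / √(200) = 5772 × 98.02 / 14.14 = 4.000×10^4 K.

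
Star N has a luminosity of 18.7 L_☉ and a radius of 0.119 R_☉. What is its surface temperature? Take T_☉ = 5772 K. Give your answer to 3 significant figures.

T/T_☉ = (L/L_☉)^(1/4) / (R/R_☉)^(1/2)
T = 5772 × (18.7)^(1/4) / √(0.119) = 5772 × 2.080 / 0.3450 = 3.479×10^4 K.

3.48×10^4 K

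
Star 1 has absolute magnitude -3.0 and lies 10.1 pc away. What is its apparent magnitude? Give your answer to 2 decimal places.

m = M + 5 log₁₀(d/10 pc) = -3.0 + 5 log₁₀(10.1/10)
  = -3.0 + 5 × 0.004 = -3.0 + 0.02 = -2.98.

-2.98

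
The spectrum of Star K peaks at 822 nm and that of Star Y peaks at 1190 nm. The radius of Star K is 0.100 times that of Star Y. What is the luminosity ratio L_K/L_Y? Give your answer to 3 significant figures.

0.0439

Wien's law gives T ∝ 1/λ_max, so T_K/T_Y = λ_Y/λ_K = 1190/822 = 1.448.
Then L ∝ R²T⁴ gives L_K/L_Y = (0.100)² × (1.448)⁴ = 0.01000 × 4.392 = 0.04392.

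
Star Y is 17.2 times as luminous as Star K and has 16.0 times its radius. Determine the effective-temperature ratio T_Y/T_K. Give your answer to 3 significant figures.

L ∝ R²T⁴ gives T ∝ (L/R²)^(1/4), so
T_Y/T_K = (17.2 / 16.0²)^(1/4) = (0.06719)^(1/4) = 0.5091.

0.509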